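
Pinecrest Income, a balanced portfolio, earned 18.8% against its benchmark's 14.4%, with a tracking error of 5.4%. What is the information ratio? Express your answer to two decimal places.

0.81

IR = (Rp − Rb) / TE = (18.8% − 14.4%) / 5.4% = 4.40% / 5.4% = 0.8148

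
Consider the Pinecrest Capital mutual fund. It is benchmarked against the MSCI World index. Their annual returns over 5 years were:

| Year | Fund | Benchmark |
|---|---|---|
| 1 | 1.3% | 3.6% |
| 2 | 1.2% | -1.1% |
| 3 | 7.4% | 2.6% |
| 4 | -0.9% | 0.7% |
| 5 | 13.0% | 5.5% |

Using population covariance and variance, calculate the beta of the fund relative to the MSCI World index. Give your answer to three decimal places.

r̄p = 4.4000%,  r̄m = 2.2600%
Cov = Σ(rp − r̄p)(rm − r̄m) / 5 = 8.7500
Var(rm) = Σ(rm − r̄m)² / 5 = 5.2264
β = Cov / Var = 8.7500 / 5.2264 = 1.6742

1.674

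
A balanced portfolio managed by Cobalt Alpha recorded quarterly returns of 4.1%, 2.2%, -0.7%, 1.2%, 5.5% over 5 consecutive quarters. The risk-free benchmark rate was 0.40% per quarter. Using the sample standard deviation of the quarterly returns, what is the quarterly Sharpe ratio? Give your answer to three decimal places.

r̄ = (4.1 + 2.2 − 0.7 + 1.2 + 5.5) / 5 = 2.4600%
Sample std dev = √[23.5720 / 4] = 2.4276%
Sharpe = (r̄ − rf) / σ = (2.4600 − 0.4) / 2.4276 = 2.0600 / 2.4276 = 0.8486

0.849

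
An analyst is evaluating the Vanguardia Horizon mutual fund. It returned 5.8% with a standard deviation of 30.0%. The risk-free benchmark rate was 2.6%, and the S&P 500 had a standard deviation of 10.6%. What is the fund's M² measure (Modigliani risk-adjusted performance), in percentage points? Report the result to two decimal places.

3.73

Sharpe = (Rp − Rf) / σp = (5.8% − 2.6%) / 30.0% = 0.1067
M² = Rf + Sharpe × σm = 2.6% + 0.1067 × 10.6% = 3.7310%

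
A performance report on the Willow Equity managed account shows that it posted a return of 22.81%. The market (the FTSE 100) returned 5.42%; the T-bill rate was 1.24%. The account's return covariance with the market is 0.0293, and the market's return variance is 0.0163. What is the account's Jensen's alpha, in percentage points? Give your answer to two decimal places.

14.06

β = Cov / Var = 0.0293 / 0.0163 = 1.7975
E[R] = Rf + β(Rm − Rf) = 1.24% + 1.7975 × (5.42% − 1.24%) = 8.7536%
α = Rp − E[R] = 22.81% − 8.7536% = 14.0564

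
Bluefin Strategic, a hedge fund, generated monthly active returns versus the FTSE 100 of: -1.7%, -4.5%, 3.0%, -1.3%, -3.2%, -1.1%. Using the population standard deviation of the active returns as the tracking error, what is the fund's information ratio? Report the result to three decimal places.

-0.631

Mean return μ = -8.80 / 6 = -1.4667%
Population σ = √[Σ(r − μ)² / 6] = √[32.3733 / 6] = √5.3956 = 2.3228%
IR = μ / tracking error = -1.4667 / 2.3228 = -0.6314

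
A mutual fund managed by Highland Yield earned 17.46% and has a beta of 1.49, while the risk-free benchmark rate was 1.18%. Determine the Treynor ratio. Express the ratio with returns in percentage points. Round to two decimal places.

Treynor = (Rp − Rf) / β = (17.46% − 1.18%) / 1.49 = 16.28 / 1.49 = 10.9262

10.93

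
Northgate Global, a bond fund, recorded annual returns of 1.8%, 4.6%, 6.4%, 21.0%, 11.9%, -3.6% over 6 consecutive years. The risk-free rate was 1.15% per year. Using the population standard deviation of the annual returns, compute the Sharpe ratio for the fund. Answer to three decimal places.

0.752

Mean return r̄ = 42.10 / 6 = 7.0167%
Population std dev = √[365.5283 / 6] = 7.8052%
Sharpe = (r̄ − rf) / σ = (7.0167 − 1.15) / 7.8052 = 5.8667 / 7.8052 = 0.7516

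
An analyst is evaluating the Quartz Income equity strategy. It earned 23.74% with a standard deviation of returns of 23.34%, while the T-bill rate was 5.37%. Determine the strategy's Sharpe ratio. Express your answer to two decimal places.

Sharpe = (Rp − Rf) / σp = (23.74% − 5.37%) / 23.34% = 18.37% / 23.34% = 0.7871

0.79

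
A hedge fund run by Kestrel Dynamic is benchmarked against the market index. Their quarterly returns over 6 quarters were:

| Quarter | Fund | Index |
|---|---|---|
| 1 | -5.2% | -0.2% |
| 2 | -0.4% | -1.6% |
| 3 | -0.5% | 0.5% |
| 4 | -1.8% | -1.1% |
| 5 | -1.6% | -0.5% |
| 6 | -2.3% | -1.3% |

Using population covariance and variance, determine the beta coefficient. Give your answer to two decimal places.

-0.35

r̄p = -1.9667%,  r̄m = -0.7000%
Cov = Σ(rp − r̄p)(rm − r̄m) / 6 = -0.1767
Var(rm) = Σ(rm − r̄m)² / 6 = 0.5100
β = Cov / Var = -0.1767 / 0.5100 = -0.3465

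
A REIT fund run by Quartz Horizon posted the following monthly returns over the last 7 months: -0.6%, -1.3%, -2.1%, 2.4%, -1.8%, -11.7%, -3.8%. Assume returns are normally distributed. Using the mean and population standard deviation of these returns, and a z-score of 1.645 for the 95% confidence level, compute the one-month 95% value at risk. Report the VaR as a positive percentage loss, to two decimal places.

μ = (-0.6 − 1.3 − 2.1 + 2.4 − 1.8 − 11.7 − 3.8) / 7 = -2.7000%
Σ(r − μ)² = 115.7600; population σ = √(115.7600/7) = 4.0666%
VaR = −(μ − z·σ) = −(-2.7000 − 1.645 × 4.0666) = −(-9.3896) = 9.3896%

9.39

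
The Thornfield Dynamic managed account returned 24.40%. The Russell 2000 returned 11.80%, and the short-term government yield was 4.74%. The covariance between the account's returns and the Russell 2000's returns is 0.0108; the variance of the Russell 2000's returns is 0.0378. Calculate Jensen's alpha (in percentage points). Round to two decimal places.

β = Cov / Var = 0.0108 / 0.0378 = 0.2857
E[R] = Rf + β(Rm − Rf) = 4.74% + 0.2857 × (11.80% − 4.74%) = 6.7570%
α = Rp − E[R] = 24.40% − 6.7570% = 17.6430

17.64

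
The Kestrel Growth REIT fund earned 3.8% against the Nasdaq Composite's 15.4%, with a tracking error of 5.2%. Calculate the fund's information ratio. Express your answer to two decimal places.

-2.23

IR = (Rp − Rb) / TE = (3.8% − 15.4%) / 5.2% = -11.60% / 5.2% = -2.2308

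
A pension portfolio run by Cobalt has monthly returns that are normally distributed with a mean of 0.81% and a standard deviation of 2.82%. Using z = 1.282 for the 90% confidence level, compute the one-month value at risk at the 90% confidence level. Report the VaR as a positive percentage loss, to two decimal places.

VaR (as % loss) = −(μ − z·σ) = −(0.81% − 1.282 × 2.82%) = −(-2.80524%) = 2.80524%

2.81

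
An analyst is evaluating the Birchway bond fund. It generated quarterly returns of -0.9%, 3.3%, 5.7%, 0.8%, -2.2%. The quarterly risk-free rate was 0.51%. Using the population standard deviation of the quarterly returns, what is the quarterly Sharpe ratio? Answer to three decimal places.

0.291

Mean return μ = 6.70 / 5 = 1.3400%
Population σ = √[Σ(r − μ)² / 5] = √[40.6920 / 5] = √8.1384 = 2.8528%
Sharpe = (μ − rf) / σ = (1.3400 − 0.51) / 2.8528 = 0.8300 / 2.8528 = 0.2909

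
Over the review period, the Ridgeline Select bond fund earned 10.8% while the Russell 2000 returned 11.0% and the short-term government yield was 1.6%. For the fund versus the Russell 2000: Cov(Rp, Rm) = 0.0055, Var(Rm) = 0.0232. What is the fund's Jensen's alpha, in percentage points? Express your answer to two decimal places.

β = Cov / Var = 0.0055 / 0.0232 = 0.2371
E[R] = Rf + β(Rm − Rf) = 1.6% + 0.2371 × (11.0% − 1.6%) = 3.8287%
α = Rp − E[R] = 10.8% − 3.8287% = 6.9713

6.97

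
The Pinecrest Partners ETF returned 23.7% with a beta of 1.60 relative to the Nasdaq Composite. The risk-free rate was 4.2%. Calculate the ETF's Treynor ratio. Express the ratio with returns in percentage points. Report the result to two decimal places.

Treynor = (Rp − Rf) / β = (23.7% − 4.2%) / 1.60 = 19.50 / 1.60 = 12.1875

12.19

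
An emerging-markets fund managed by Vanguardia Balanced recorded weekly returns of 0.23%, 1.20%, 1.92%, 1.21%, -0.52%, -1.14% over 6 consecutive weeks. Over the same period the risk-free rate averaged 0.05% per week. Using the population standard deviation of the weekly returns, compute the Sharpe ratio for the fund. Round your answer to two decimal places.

Mean return r̄ = 2.900 / 6 = 0.4833%
Σ(r − r̄)² = (0.23 − 0.4833)² + (1.2 − 0.4833)² + (1.92 − 0.4833)² + … = 6.8117
σ = √[6.8117 / 6] = 1.0655%
Sharpe = (r̄ − rf) / σ = (0.4833 − 0.05) / 1.0655 = 0.4333 / 1.0655 = 0.4067

0.41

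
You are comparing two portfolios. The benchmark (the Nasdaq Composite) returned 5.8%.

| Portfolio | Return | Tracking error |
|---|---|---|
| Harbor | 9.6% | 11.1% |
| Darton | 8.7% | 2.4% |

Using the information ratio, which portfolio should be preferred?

Darton

Harbor: IR = (9.6% − 5.8%) / 11.1% = 0.342
Darton: IR = (8.7% − 5.8%) / 2.4% = 1.208
Highest: Darton (1.208).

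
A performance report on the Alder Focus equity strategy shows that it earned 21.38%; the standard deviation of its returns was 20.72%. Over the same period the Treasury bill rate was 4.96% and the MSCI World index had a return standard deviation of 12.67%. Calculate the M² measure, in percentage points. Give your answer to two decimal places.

15.00

Sharpe = (Rp − Rf) / σp = (21.38% − 4.96%) / 20.72% = 0.7925
M² = Rf + Sharpe × σm = 4.96% + 0.7925 × 12.67% = 15.0010%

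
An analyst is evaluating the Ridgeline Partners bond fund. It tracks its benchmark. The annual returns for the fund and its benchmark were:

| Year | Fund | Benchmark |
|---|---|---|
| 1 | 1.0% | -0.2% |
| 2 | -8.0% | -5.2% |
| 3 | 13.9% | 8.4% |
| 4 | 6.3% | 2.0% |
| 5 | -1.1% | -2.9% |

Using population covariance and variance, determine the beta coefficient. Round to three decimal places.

r̄p = 2.4200%,  r̄m = 0.4200%
Cov = Σ(rp − r̄p)(rm − r̄m) / 5 = 33.7736
Var(rm) = Σ(rm − r̄m)² / 5 = 21.8336
β = Cov / Var = 33.7736 / 21.8336 = 1.5469

1.547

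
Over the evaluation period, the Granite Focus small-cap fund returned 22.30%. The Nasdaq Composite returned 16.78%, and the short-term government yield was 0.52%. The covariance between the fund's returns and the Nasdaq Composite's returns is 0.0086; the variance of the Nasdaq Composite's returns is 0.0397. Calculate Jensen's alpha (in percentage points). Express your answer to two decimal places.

18.26

β = Cov / Var = 0.0086 / 0.0397 = 0.2166
E[R] = Rf + β(Rm − Rf) = 0.52% + 0.2166 × (16.78% − 0.52%) = 4.0419%
α = Rp − E[R] = 22.30% − 4.0419% = 18.2581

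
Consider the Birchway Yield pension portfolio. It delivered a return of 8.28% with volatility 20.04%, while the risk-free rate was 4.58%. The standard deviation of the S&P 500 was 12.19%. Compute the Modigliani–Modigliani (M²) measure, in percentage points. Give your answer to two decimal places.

6.83

Sharpe = (Rp − Rf) / σp = (8.28% − 4.58%) / 20.04% = 0.1846
M² = Rf + Sharpe × σm = 4.58% + 0.1846 × 12.19% = 6.8303%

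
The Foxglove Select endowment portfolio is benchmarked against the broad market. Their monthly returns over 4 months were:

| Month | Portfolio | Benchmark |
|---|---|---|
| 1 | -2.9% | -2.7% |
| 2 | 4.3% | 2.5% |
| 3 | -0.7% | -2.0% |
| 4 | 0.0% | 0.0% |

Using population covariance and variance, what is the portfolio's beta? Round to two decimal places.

r̄p = 0.1750%,  r̄m = -0.5500%
Cov = Σ(rp − r̄p)(rm − r̄m) / 4 = 5.0913
Var(rm) = Σ(rm − r̄m)² / 4 = 4.0825
β = Cov / Var = 5.0913 / 4.0825 = 1.2471

1.25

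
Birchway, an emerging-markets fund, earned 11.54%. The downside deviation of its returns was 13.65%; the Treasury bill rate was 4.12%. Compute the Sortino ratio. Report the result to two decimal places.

Sortino = (Rp − Rf) / σd = (11.54% − 4.12%) / 13.65% = 7.42% / 13.65% = 0.5436

0.54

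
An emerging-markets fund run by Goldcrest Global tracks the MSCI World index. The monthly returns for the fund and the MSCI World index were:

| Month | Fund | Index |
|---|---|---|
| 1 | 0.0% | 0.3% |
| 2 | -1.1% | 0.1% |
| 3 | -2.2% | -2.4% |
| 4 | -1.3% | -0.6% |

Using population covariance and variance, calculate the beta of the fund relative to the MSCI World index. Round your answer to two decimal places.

0.65

r̄p = -1.1500%,  r̄m = -0.6500%
Cov = Σ(rp − r̄p)(rm − r̄m) / 4 = 0.7400
Var(rm) = Σ(rm − r̄m)² / 4 = 1.1325
β = Cov / Var = 0.7400 / 1.1325 = 0.6534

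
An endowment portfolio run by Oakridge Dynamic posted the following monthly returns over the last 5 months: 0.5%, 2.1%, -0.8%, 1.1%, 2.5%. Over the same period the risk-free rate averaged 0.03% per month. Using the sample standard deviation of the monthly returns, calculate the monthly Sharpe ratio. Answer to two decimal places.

r̄ = (0.5 + 2.1 − 0.8 + 1.1 + 2.5) / 5 = 5.40 / 5 = 1.0800%
Sample std dev = √[6.9280 / 4] = 1.3161%
Sharpe = (r̄ − rf) / σ = (1.0800 − 0.03) / 1.3161 = 1.0500 / 1.3161 = 0.7978

0.80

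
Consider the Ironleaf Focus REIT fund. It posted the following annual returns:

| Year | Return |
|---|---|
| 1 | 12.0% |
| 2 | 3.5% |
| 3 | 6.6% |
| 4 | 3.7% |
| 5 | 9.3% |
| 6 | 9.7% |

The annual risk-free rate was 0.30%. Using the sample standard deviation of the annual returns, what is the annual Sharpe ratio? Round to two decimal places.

r̄ = (12 + 3.5 + 6.6 + 3.7 + 9.3 + 9.7) / 6 = 44.80 / 6 = 7.4667%
Σ(r − r̄)² = (12 − 7.4667)² + (3.5 − 7.4667)² + … = 59.5733
σ = √[59.5733 / 5] = 3.4518%
Sharpe = (r̄ − rf) / σ = (7.4667 − 0.3) / 3.4518 = 7.1667 / 3.4518 = 2.0762

2.08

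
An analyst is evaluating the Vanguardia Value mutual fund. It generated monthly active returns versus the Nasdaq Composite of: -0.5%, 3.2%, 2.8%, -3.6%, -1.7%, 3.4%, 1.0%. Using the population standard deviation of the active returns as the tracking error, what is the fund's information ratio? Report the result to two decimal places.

r̄ = (-0.5 + 3.2 + 2.8 − 3.6 − 1.7 + 3.4 + 1) / 7 = 4.60 / 7 = 0.6571%
Population σ = √[Σ(r − r̄)² / 7] = √[43.7171 / 7] = √6.2453 = 2.4991%
IR = r̄ / tracking error = 0.6571 / 2.4991 = 0.2629

0.26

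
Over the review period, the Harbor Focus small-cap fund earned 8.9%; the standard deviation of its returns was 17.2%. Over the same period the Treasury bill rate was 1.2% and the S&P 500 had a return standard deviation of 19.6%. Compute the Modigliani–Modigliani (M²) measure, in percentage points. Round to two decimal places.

9.97

Sharpe = (Rp − Rf) / σp = (8.9% − 1.2%) / 17.2% = 0.4477
M² = Rf + Sharpe × σm = 1.2% + 0.4477 × 19.6% = 9.9749%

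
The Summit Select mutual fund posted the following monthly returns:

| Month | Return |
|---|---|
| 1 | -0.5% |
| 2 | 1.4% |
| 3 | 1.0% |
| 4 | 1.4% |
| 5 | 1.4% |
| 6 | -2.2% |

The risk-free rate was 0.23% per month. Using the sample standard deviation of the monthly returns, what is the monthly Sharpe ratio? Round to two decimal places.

0.13

r̄ = (-0.5 + 1.4 + 1 + 1.4 + 1.4 − 2.2) / 6 = 2.50 / 6 = 0.4167%
Sample std dev = √[10.9283 / 5] = 1.4784%
Sharpe = (r̄ − rf) / σ = (0.4167 − 0.23) / 1.4784 = 0.1867 / 1.4784 = 0.1263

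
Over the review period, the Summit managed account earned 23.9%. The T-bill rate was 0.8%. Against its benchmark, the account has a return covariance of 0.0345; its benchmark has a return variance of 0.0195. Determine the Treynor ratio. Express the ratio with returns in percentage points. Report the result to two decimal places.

β = Cov / Var = 0.0345 / 0.0195 = 1.7692
Treynor = (Rp − Rf) / β = (23.9% − 0.8%) / 1.7692 = 23.10 / 1.7692 = 13.0567

13.06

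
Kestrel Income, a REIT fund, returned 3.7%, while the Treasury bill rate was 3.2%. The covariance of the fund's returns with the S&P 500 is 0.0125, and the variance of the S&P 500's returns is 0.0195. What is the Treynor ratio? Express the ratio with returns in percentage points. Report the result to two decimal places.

0.78

β = Cov / Var = 0.0125 / 0.0195 = 0.6410
Treynor = (Rp − Rf) / β = (3.7% − 3.2%) / 0.6410 = 0.50 / 0.6410 = 0.7800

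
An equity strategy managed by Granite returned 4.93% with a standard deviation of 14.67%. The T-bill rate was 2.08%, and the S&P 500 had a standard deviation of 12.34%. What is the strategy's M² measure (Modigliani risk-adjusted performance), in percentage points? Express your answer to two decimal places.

4.48

Sharpe = (Rp − Rf) / σp = (4.93% − 2.08%) / 14.67% = 0.1943
M² = Rf + Sharpe × σm = 2.08% + 0.1943 × 12.34% = 4.4777%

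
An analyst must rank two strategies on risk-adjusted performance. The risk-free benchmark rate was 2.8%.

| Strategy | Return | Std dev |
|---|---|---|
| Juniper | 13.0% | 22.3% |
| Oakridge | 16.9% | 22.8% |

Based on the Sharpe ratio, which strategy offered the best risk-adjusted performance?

Oakridge

Juniper: Sharpe ratio = (13.0% − 2.8%) / 22.3% = 0.457
Oakridge: Sharpe ratio = (16.9% − 2.8%) / 22.8% = 0.618
Highest: Oakridge (0.618).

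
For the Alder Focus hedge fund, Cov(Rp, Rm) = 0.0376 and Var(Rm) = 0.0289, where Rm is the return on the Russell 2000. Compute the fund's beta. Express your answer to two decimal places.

1.30

β = Cov(Rp, Rm) / Var(Rm) = 0.0376 / 0.0289 = 1.3010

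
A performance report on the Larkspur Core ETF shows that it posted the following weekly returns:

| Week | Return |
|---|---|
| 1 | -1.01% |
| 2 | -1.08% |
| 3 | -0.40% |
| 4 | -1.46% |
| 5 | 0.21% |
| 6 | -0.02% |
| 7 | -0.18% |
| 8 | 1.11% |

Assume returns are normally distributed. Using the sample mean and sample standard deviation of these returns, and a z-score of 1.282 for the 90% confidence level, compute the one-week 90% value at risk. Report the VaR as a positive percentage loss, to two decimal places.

1.41

r̄ = (-1.01 − 1.08 − 0.4 − 1.46 + 0.21 − 0.02 − 0.18 + 1.11) / 8 = -0.3538%
Σ(r − r̄)² = (-1.01 − (-0.3538))² + (-1.08 − (-0.3538))² + … = 4.7860
σ = √[4.7860 / 7] = 0.8269%
VaR = −(r̄ − z·σ) = −(-0.3538 − 1.282 × 0.8269) = −(-1.4139) = 1.4139%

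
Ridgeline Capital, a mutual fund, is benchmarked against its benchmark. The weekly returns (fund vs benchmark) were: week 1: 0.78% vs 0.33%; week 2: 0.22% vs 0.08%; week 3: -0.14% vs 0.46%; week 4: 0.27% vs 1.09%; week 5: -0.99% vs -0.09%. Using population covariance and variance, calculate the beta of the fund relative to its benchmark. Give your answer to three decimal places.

r̄p = 0.0280%,  r̄m = 0.3740%
Cov = Σ(rp − r̄p)(rm − r̄m) / 5 = 0.1083
Var(rm) = Σ(rm − r̄m)² / 5 = 0.1647
β = Cov / Var = 0.1083 / 0.1647 = 0.6576

0.658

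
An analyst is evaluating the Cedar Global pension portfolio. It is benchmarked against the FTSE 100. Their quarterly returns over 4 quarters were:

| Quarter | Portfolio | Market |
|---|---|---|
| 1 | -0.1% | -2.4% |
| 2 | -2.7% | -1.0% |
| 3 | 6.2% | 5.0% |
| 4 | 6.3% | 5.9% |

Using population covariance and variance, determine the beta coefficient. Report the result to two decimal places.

1.01

r̄p = 2.4250%,  r̄m = 1.8750%
Cov = Σ(rp − r̄p)(rm − r̄m) / 4 = 13.2306
Var(rm) = Σ(rm − r̄m)² / 4 = 13.1269
β = Cov / Var = 13.2306 / 13.1269 = 1.0079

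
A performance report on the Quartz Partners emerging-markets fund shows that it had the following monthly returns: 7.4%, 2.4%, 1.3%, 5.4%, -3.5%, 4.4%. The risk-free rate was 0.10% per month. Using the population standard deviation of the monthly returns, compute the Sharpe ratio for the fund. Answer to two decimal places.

μ = (7.4 + 2.4 + 1.3 + 5.4 − 3.5 + 4.4) / 6 = 17.40 / 6 = 2.9000%
Σ(r − μ)² = 72.5200; population σ = √(72.5200/6) = 3.4766%
Sharpe = (μ − rf) / σ = (2.9000 − 0.1) / 3.4766 = 2.8000 / 3.4766 = 0.8054

0.81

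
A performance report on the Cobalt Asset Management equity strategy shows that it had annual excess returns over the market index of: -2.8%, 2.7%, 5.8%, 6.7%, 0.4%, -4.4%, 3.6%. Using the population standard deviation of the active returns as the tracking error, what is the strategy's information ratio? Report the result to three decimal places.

0.441

r̄ = (-2.8 + 2.7 + 5.8 + 6.7 + 0.4 − 4.4 + 3.6) / 7 = 1.7143%
Population std dev = √[105.5686 / 7] = 3.8835%
IR = r̄ / tracking error = 1.7143 / 3.8835 = 0.4414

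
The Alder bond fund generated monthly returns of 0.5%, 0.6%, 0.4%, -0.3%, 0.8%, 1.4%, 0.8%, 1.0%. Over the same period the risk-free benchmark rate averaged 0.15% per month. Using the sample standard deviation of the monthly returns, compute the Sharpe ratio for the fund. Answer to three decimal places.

1.009

Mean return r̄ = 5.20 / 8 = 0.6500%
Σ(r − r̄)² = (0.5 − 0.6500)² + (0.6 − 0.6500)² + … = 1.7200
sample σ = √(1.7200 / 7) = √0.2457 = 0.4957%
Sharpe = (r̄ − rf) / σ = (0.6500 − 0.15) / 0.4957 = 0.5000 / 0.4957 = 1.0087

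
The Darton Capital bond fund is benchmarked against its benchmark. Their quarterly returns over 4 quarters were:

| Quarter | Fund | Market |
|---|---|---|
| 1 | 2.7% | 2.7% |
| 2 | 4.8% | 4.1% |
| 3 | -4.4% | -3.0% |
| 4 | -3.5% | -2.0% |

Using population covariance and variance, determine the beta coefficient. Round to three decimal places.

r̄p = -0.1000%,  r̄m = 0.4500%
Cov = Σ(rp − r̄p)(rm − r̄m) / 4 = 11.8375
Var(rm) = Σ(rm − r̄m)² / 4 = 9.0725
β = Cov / Var = 11.8375 / 9.0725 = 1.3048

1.305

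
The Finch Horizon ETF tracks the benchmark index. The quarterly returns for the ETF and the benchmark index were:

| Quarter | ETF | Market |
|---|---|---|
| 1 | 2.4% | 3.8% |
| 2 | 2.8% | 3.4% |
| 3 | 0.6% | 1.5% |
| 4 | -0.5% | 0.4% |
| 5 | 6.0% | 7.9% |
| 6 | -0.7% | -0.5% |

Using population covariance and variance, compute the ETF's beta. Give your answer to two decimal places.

r̄p = 1.7667%,  r̄m = 2.7500%
Cov = Σ(rp − r̄p)(rm − r̄m) / 6 = 6.3233
Var(rm) = Σ(rm − r̄m)² / 6 = 7.6158
β = Cov / Var = 6.3233 / 7.6158 = 0.8303

0.83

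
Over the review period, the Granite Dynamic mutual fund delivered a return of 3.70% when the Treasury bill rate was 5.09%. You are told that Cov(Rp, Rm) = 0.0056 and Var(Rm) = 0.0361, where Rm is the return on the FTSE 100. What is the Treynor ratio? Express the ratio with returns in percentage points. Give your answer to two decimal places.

β = Cov / Var = 0.0056 / 0.0361 = 0.1551
Treynor = (Rp − Rf) / β = (3.70% − 5.09%) / 0.1551 = -1.39 / 0.1551 = -8.9620

-8.96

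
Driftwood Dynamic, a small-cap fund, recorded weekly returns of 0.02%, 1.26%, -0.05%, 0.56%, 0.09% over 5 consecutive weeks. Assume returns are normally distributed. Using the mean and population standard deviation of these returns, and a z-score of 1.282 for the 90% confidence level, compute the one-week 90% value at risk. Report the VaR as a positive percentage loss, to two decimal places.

r̄ = (0.02 + 1.26 − 0.05 + 0.56 + 0.09) / 5 = 0.3760%
Σ(r − r̄)² = (0.02 − 0.3760)² + (1.26 − 0.3760)² + (-0.05 − 0.3760)² + … = 1.2053
σ = √[1.2053 / 5] = 0.4910%
VaR = −(r̄ − z·σ) = −(0.3760 − 1.282 × 0.4910) = −(-0.2535) = 0.2535%

0.25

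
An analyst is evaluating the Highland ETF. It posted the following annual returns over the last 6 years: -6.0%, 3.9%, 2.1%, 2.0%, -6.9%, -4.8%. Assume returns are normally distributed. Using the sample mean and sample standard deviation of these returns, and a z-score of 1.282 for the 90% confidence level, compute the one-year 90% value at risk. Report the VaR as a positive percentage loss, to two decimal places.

r̄ = (-6 + 3.9 + 2.1 + 2 − 6.9 − 4.8) / 6 = -9.70 / 6 = -1.6167%
Σ(r − r̄)² = (-6 − (-1.6167))² + (3.9 − (-1.6167))² + … = 114.5883
sample σ = √(114.5883 / 5) = √22.9177 = 4.7872%
VaR = −(r̄ − z·σ) = −(-1.6167 − 1.282 × 4.7872) = −(-7.7539) = 7.7539%

7.75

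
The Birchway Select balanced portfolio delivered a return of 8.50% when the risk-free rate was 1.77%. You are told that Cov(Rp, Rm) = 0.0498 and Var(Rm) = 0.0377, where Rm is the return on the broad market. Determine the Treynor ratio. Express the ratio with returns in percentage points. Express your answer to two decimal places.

β = Cov / Var = 0.0498 / 0.0377 = 1.3210
Treynor = (Rp − Rf) / β = (8.50% − 1.77%) / 1.3210 = 6.73 / 1.3210 = 5.0946

5.09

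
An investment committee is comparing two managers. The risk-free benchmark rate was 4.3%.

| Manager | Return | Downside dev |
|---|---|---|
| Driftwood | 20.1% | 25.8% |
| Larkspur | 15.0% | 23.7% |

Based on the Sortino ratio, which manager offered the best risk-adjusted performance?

Driftwood: Sortino ratio = (20.1% − 4.3%) / 25.8% = 0.612
Larkspur: Sortino ratio = (15.0% − 4.3%) / 23.7% = 0.451
Highest: Driftwood (0.612).

Driftwood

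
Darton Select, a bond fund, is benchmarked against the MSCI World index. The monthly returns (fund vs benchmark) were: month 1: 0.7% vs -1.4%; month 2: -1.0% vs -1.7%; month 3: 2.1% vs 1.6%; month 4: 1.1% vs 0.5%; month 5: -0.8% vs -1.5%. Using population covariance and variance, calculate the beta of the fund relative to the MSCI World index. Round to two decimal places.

r̄p = 0.4200%,  r̄m = -0.5000%
Cov = Σ(rp − r̄p)(rm − r̄m) / 5 = 1.3760
Var(rm) = Σ(rm − r̄m)² / 5 = 1.7320
β = Cov / Var = 1.3760 / 1.7320 = 0.7945

0.79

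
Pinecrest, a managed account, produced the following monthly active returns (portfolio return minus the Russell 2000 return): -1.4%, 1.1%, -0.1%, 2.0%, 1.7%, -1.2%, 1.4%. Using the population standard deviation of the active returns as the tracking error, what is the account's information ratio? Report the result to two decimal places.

0.39

r̄ = (-1.4 + 1.1 − 0.1 + 2 + 1.7 − 1.2 + 1.4) / 7 = 0.5000%
Σ(r − r̄)² = 11.7200; population σ = √(11.7200/7) = 1.2939%
IR = r̄ / tracking error = 0.5000 / 1.2939 = 0.3864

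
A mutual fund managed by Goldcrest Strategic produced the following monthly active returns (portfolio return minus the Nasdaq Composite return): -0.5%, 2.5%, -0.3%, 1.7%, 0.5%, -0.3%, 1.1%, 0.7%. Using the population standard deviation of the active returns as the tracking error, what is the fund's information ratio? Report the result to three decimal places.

Mean return r̄ = 5.40 / 8 = 0.6750%
Σ(r − r̄)² = 7.8750; population σ = √(7.8750/8) = 0.9922%
IR = r̄ / tracking error = 0.6750 / 0.9922 = 0.6803

0.680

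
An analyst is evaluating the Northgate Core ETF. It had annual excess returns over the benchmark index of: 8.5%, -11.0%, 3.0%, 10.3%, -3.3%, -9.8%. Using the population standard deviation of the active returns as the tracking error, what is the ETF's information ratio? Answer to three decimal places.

-0.046

r̄ = (8.5 − 11 + 3 + 10.3 − 3.3 − 9.8) / 6 = -2.30 / 6 = -0.3833%
Σ(r − r̄)² = (8.5 − (-0.3833))² + (-11 − (-0.3833))² + … = 414.3883
σ = √[414.3883 / 6] = 8.3105%
IR = r̄ / tracking error = -0.3833 / 8.3105 = -0.0461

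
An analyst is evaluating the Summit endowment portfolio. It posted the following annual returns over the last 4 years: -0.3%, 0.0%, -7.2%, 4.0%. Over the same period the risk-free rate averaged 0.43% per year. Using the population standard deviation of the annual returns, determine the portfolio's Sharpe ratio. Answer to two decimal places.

-0.32

μ = (-0.3 + 0 − 7.2 + 4) / 4 = -3.50 / 4 = -0.8750%
Population std dev = √[64.8675 / 4] = 4.0270%
Sharpe = (μ − rf) / σ = (-0.8750 − 0.43) / 4.0270 = -1.3050 / 4.0270 = -0.3241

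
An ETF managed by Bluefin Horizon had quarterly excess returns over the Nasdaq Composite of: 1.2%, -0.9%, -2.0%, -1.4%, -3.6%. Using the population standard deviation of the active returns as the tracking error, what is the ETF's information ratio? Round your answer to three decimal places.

-0.858

r̄ = (1.2 − 0.9 − 2 − 1.4 − 3.6) / 5 = -6.70 / 5 = -1.3400%
Population std dev = √[12.1920 / 5] = 1.5615%
IR = r̄ / tracking error = -1.3400 / 1.5615 = -0.8581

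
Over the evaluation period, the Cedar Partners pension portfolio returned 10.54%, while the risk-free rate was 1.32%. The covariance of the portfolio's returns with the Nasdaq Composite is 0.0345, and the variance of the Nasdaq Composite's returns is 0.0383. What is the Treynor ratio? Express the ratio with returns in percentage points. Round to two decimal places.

10.24

β = Cov / Var = 0.0345 / 0.0383 = 0.9008
Treynor = (Rp − Rf) / β = (10.54% − 1.32%) / 0.9008 = 9.22 / 0.9008 = 10.2353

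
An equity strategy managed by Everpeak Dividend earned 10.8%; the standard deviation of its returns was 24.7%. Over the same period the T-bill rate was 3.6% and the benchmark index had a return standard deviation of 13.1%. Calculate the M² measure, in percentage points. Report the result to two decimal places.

Sharpe = (Rp − Rf) / σp = (10.8% − 3.6%) / 24.7% = 0.2915
M² = Rf + Sharpe × σm = 3.6% + 0.2915 × 13.1% = 7.4187%

7.42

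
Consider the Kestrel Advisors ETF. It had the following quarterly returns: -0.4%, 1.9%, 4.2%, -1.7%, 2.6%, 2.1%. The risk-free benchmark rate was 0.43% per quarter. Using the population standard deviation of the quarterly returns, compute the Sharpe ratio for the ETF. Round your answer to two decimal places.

Mean return r̄ = 8.70 / 6 = 1.4500%
Σ(r − r̄)² = (-0.4 − 1.4500)² + (1.9 − 1.4500)² + (4.2 − 1.4500)² + … = 22.8550
σ = √[22.8550 / 6] = 1.9517%
Sharpe = (r̄ − rf) / σ = (1.4500 − 0.43) / 1.9517 = 1.0200 / 1.9517 = 0.5226

0.52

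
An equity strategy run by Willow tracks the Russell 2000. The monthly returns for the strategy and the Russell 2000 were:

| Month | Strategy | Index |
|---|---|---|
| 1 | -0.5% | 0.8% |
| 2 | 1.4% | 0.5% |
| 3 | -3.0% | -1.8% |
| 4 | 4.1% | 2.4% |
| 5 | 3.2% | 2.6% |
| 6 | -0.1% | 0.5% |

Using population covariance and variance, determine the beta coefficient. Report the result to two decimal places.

r̄p = 0.8500%,  r̄m = 0.8333%
Cov = Σ(rp − r̄p)(rm − r̄m) / 6 = 3.2600
Var(rm) = Σ(rm − r̄m)² / 6 = 2.1222
β = Cov / Var = 3.2600 / 2.1222 = 1.5361

1.54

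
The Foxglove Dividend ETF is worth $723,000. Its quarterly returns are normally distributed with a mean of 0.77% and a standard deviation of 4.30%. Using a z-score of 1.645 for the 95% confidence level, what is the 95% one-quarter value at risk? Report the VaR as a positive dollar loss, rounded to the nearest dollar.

Return at the 95% tail: μ − z·σ = 0.77% − 1.645 × 4.30% = 0.77 − 7.0735 = -6.3035%
VaR = −(-6.3035%) × $723,000 = 6.3035% × $723,000 = $45,574

$45,574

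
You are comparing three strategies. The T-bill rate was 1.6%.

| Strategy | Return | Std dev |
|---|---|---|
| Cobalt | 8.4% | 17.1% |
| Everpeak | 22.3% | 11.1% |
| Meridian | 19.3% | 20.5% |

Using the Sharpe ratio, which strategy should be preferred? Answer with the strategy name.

Everpeak

Cobalt: Sharpe ratio = (8.4% − 1.6%) / 17.1% = 0.398
Everpeak: Sharpe ratio = (22.3% − 1.6%) / 11.1% = 1.865
Meridian: Sharpe ratio = (19.3% − 1.6%) / 20.5% = 0.863
Highest: Everpeak (1.865).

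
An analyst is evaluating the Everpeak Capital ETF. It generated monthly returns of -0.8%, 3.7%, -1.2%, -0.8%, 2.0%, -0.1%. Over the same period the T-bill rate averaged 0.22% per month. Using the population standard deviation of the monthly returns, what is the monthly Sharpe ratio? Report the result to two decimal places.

r̄ = (-0.8 + 3.7 − 1.2 − 0.8 + 2 − 0.1) / 6 = 0.4667%
Population σ = √[Σ(r − r̄)² / 6] = √[19.1133 / 6] = √3.1856 = 1.7848%
Sharpe = (r̄ − rf) / σ = (0.4667 − 0.22) / 1.7848 = 0.2467 / 1.7848 = 0.1382

0.14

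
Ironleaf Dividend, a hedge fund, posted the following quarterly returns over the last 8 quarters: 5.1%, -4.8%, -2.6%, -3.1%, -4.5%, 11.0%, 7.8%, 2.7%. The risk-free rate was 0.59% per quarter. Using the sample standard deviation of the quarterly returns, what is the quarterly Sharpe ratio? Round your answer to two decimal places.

0.14

μ = (5.1 − 4.8 − 2.6 − 3.1 − 4.5 + 11 + 7.8 + 2.7) / 8 = 1.4500%
Σ(r − μ)² = (5.1 − 1.4500)² + (-4.8 − 1.4500)² + … = 257.9800
sample σ = √(257.9800 / 7) = √36.8543 = 6.0708%
Sharpe = (μ − rf) / σ = (1.4500 − 0.59) / 6.0708 = 0.8600 / 6.0708 = 0.1417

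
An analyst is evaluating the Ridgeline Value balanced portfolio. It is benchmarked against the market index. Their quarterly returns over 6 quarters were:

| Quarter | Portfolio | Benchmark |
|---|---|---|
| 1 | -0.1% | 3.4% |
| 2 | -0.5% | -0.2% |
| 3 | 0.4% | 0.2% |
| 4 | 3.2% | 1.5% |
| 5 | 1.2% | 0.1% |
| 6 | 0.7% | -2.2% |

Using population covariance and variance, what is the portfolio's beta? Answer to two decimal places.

0.05

r̄p = 0.8167%,  r̄m = 0.4667%
Cov = Σ(rp − r̄p)(rm − r̄m) / 6 = 0.1556
Var(rm) = Σ(rm − r̄m)² / 6 = 2.9056
β = Cov / Var = 0.1556 / 2.9056 = 0.0536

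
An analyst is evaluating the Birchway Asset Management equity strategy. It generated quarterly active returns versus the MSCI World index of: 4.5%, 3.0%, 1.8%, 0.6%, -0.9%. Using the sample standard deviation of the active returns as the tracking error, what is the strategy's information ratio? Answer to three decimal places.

r̄ = (4.5 + 3 + 1.8 + 0.6 − 0.9) / 5 = 9.00 / 5 = 1.8000%
Σ(r − r̄)² = (4.5 − 1.8000)² + (3 − 1.8000)² + … = 17.4600
sample σ = √(17.4600 / 4) = √4.3650 = 2.0893%
IR = r̄ / tracking error = 1.8000 / 2.0893 = 0.8615

0.862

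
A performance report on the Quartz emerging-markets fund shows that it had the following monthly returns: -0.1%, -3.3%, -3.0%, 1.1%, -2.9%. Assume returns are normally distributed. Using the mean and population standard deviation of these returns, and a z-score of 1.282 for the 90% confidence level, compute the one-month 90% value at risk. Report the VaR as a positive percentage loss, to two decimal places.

3.94

r̄ = (-0.1 − 3.3 − 3 + 1.1 − 2.9) / 5 = -1.6400%
Σ(r − r̄)² = (-0.1 − (-1.6400))² + (-3.3 − (-1.6400))² + (-3 − (-1.6400))² + … = 16.0720
σ = √[16.0720 / 5] = 1.7929%
VaR = −(r̄ − z·σ) = −(-1.6400 − 1.282 × 1.7929) = −(-3.9385) = 3.9385%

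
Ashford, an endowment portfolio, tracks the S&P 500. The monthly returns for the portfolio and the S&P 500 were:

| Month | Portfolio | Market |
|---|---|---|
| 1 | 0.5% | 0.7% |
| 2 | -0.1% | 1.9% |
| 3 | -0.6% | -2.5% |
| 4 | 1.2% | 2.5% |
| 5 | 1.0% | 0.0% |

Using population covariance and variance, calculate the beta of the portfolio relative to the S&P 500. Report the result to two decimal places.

r̄p = 0.4000%,  r̄m = 0.5200%
Cov = Σ(rp − r̄p)(rm − r̄m) / 5 = 0.7240
Var(rm) = Σ(rm − r̄m)² / 5 = 3.0496
β = Cov / Var = 0.7240 / 3.0496 = 0.2374

0.24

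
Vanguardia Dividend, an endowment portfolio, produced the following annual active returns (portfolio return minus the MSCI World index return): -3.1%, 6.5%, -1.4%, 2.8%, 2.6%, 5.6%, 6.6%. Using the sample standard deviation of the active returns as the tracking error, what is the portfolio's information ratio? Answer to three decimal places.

0.729

μ = (-3.1 + 6.5 − 1.4 + 2.8 + 2.6 + 5.6 + 6.6) / 7 = 2.8000%
Σ(r − μ)² = 88.4600; sample σ = √(88.4600/6) = 3.8397%
IR = μ / tracking error = 2.8000 / 3.8397 = 0.7292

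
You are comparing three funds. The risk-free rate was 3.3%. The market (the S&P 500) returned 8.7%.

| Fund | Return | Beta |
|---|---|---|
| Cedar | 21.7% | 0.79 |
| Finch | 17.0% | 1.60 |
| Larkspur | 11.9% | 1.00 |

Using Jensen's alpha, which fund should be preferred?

Cedar

Cedar: α = 21.7% − [3.3% + 0.79 × (8.7% − 3.3%)] = 14.134
Finch: α = 17.0% − [3.3% + 1.60 × (8.7% − 3.3%)] = 5.060
Larkspur: α = 11.9% − [3.3% + 1.00 × (8.7% − 3.3%)] = 3.200
Highest: Cedar (14.134).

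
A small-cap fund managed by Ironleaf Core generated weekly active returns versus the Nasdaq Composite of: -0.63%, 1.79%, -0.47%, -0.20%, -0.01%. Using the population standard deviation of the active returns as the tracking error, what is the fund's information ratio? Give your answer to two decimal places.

0.11

r̄ = (-0.63 + 1.79 − 0.47 − 0.2 − 0.01) / 5 = 0.480 / 5 = 0.0960%
Σ(r − r̄)² = (-0.63 − 0.0960)² + (1.79 − 0.0960)² + … = 3.8159
σ = √[3.8159 / 5] = 0.8736%
IR = r̄ / tracking error = 0.0960 / 0.8736 = 0.1099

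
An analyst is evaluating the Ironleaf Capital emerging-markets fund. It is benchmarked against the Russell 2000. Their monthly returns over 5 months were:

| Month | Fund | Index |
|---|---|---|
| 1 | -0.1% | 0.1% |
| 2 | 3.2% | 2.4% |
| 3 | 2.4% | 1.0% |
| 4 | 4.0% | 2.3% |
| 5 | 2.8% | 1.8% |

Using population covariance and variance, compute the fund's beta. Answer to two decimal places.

r̄p = 2.4600%,  r̄m = 1.5200%
Cov = Σ(rp − r̄p)(rm − r̄m) / 5 = 1.1228
Var(rm) = Σ(rm − r̄m)² / 5 = 0.7496
β = Cov / Var = 1.1228 / 0.7496 = 1.4979

1.50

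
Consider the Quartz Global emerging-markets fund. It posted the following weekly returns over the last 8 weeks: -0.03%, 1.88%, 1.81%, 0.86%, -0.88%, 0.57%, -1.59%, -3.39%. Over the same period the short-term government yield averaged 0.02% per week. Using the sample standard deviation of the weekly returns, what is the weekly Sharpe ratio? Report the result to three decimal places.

r̄ = (-0.03 + 1.88 + 1.81 + 0.86 − 0.88 + 0.57 − 1.59 − 3.39) / 8 = -0.0963%
Σ(r − r̄)² = (-0.03 − (-0.0963))² + (1.88 − (-0.0963))² + … = 22.5964
sample σ = √(22.5964 / 7) = √3.2281 = 1.7967%
Sharpe = (r̄ − rf) / σ = (-0.0963 − 0.02) / 1.7967 = -0.1163 / 1.7967 = -0.0647

-0.065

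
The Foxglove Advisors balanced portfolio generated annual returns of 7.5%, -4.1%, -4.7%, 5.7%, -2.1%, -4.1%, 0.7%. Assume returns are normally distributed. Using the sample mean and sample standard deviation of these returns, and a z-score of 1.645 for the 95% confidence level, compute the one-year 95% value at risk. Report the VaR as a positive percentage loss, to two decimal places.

8.36

r̄ = (7.5 − 4.1 − 4.7 + 5.7 − 2.1 − 4.1 + 0.7) / 7 = -1.10 / 7 = -0.1571%
Σ(r − r̄)² = 149.1771; sample σ = √(149.1771/6) = 4.9863%
VaR = −(r̄ − z·σ) = −(-0.1571 − 1.645 × 4.9863) = −(-8.3596) = 8.3596%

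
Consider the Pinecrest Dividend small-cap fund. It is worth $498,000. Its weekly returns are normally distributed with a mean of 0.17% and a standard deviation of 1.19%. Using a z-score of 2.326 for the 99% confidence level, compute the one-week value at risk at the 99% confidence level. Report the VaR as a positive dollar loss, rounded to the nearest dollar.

Return at the 99% tail: μ − z·σ = 0.17% − 2.326 × 1.19% = 0.17 − 2.76794 = -2.59794%
VaR = −(-2.59794%) × $498,000 = 2.59794% × $498,000 = $12,938

$12,938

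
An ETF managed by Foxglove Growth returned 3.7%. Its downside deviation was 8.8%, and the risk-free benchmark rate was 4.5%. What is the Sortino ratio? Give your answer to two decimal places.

Sortino = (Rp − Rf) / σd = (3.7% − 4.5%) / 8.8% = -0.80% / 8.8% = -0.0909

-0.09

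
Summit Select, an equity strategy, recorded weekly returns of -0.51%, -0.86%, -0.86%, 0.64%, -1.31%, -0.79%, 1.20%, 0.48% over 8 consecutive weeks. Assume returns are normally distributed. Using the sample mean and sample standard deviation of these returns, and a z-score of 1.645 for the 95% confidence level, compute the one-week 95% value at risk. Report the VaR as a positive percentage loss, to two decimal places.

r̄ = (-0.51 − 0.86 − 0.86 + 0.64 − 1.31 − 0.79 + 1.2 + 0.48) / 8 = -0.2513%
Σ(r − r̄)² = 5.6545; sample σ = √(5.6545/7) = 0.8988%
VaR = −(r̄ − z·σ) = −(-0.2513 − 1.645 × 0.8988) = −(-1.7298) = 1.7298%

1.73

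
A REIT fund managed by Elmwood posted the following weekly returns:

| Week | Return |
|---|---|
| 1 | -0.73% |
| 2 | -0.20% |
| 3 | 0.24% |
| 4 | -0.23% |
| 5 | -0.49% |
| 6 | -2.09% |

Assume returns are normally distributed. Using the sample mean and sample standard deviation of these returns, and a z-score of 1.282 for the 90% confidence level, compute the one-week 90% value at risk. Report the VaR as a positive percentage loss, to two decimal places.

μ = (-0.73 − 0.2 + 0.24 − 0.23 − 0.49 − 2.09) / 6 = -0.5833%
Sample std dev = √[3.2499 / 5] = 0.8062%
VaR = −(μ − z·σ) = −(-0.5833 − 1.282 × 0.8062) = −(-1.6168) = 1.6168%

1.62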